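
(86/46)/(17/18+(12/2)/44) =4257/2461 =1.73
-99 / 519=-33 / 173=-0.19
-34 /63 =-0.54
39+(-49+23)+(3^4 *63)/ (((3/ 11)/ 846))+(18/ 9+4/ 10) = 79147607/ 5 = 15829521.40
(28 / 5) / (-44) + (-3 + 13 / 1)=543 / 55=9.87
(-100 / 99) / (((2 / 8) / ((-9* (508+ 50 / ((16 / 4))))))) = 208200 / 11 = 18927.27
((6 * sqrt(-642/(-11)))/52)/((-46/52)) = -3 * sqrt(7062)/253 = -1.00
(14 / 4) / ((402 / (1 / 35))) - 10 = -40199 / 4020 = -10.00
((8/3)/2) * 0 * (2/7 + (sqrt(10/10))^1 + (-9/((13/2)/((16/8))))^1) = 0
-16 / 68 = -4 / 17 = -0.24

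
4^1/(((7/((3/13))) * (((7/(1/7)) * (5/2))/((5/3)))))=8/4459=0.00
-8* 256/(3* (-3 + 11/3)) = -1024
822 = 822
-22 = -22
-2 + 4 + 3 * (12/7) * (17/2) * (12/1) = 3686/7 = 526.57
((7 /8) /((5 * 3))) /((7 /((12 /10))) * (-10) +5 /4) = -7 /6850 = -0.00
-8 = -8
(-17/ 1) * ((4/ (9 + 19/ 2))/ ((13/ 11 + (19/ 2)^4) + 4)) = -1408/ 3122023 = -0.00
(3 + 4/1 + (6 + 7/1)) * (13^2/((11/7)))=2150.91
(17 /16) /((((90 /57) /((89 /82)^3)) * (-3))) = -227704987 /793969920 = -0.29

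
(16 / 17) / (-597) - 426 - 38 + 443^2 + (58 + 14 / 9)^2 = 54621514991 / 274023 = 199331.86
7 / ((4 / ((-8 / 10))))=-7 / 5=-1.40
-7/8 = -0.88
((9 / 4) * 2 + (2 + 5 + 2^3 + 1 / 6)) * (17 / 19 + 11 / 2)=4779 / 38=125.76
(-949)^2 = 900601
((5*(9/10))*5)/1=45/2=22.50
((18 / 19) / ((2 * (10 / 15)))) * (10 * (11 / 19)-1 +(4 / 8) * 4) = 3483 / 722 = 4.82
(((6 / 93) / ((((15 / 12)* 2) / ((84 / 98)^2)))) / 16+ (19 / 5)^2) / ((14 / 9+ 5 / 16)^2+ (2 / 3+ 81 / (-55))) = 125088758784 / 23244945605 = 5.38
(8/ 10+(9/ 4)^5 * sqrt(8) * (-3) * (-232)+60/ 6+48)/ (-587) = -5137263 * sqrt(2)/ 37568 - 294/ 2935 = -193.49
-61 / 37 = -1.65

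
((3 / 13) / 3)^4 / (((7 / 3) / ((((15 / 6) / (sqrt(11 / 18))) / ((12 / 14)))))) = 15* sqrt(22) / 1256684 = 0.00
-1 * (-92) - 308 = -216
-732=-732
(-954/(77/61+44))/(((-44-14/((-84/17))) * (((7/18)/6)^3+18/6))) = 439846080768/2577479955193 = 0.17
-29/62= -0.47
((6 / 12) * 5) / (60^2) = 0.00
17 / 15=1.13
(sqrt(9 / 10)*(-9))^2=72.90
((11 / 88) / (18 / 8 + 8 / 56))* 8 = 28 / 67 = 0.42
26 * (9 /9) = 26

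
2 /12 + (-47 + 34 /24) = -545 /12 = -45.42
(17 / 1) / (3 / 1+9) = 17 / 12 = 1.42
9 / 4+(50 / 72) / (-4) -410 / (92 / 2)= -22643 / 3312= -6.84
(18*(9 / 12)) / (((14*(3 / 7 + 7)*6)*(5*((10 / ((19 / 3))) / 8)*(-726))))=-19 / 629200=-0.00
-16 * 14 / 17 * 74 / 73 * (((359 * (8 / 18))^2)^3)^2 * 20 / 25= -5097919909893359595144240592488191789891584 / 1752475273864605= -2908982503731017708633818000.00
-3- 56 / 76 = -71 / 19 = -3.74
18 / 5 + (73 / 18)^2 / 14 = 108293 / 22680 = 4.77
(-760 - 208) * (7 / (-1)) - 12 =6764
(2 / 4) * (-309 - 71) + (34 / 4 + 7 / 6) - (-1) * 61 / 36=-6431 / 36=-178.64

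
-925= -925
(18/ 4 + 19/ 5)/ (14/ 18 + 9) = 747/ 880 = 0.85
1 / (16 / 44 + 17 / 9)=99 / 223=0.44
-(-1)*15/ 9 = 5/ 3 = 1.67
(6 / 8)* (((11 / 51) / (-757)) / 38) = -11 / 1956088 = -0.00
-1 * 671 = -671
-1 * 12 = -12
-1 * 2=-2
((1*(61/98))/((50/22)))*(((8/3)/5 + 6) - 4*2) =-0.40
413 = 413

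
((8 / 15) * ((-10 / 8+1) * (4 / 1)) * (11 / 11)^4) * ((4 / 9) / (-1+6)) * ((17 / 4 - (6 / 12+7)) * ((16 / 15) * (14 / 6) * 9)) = 11648 / 3375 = 3.45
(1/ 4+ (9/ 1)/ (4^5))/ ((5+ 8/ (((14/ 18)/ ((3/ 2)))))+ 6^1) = 371/ 37888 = 0.01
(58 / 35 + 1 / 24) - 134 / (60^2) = 2617 / 1575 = 1.66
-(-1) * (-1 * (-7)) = 7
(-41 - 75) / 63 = -1.84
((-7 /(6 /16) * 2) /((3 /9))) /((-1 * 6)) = 56 /3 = 18.67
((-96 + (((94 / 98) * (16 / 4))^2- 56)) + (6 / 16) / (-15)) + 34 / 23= -300029223 / 2208920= -135.83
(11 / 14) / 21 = 11 / 294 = 0.04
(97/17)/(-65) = -97/1105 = -0.09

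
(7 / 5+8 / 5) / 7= 3 / 7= 0.43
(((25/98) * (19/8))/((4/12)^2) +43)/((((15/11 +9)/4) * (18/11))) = 4596427/402192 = 11.43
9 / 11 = 0.82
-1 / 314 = -0.00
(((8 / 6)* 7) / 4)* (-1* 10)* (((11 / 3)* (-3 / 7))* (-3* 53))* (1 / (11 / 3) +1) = -7420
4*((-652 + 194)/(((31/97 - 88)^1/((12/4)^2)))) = 177704/945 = 188.05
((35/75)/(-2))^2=49/900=0.05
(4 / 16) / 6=1 / 24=0.04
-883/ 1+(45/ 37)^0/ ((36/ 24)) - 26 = -2725/ 3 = -908.33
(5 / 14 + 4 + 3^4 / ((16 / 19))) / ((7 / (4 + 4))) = 11261 / 98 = 114.91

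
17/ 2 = 8.50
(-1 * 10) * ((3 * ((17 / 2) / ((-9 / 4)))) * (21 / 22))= 1190 / 11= 108.18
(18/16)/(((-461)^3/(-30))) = 135/391888724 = 0.00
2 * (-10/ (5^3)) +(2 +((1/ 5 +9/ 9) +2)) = 126/ 25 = 5.04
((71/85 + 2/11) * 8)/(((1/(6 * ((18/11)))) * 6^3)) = 3804/10285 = 0.37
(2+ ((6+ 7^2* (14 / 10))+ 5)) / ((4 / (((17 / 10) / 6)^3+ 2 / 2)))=20.86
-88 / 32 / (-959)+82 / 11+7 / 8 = 703189 / 84392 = 8.33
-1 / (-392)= 1 / 392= 0.00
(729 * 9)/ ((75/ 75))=6561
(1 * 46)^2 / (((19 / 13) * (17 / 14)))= 1192.30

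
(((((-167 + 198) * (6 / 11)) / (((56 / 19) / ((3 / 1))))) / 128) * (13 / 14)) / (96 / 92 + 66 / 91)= 6868329 / 97298432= 0.07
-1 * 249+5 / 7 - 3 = -1759 / 7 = -251.29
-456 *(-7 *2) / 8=798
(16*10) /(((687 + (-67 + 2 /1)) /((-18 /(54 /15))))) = -400 /311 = -1.29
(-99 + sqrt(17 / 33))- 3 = -102 + sqrt(561) / 33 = -101.28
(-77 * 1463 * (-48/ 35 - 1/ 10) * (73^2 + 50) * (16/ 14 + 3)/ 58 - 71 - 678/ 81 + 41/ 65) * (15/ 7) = 447079050361/ 3276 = 136471016.59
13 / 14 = 0.93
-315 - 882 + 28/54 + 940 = -6925/27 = -256.48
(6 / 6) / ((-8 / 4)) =-1 / 2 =-0.50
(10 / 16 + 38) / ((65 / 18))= 2781 / 260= 10.70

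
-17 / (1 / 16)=-272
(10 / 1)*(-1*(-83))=830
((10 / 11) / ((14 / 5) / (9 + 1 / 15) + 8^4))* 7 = 4760 / 3064039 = 0.00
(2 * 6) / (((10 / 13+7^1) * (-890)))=-78 / 44945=-0.00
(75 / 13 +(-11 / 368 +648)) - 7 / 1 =3094001 / 4784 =646.74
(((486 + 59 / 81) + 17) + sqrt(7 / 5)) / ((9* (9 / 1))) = sqrt(35) / 405 + 40802 / 6561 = 6.23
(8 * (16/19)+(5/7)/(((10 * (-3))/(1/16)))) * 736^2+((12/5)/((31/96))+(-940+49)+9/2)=451176005071/123690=3647635.26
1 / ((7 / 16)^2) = 256 / 49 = 5.22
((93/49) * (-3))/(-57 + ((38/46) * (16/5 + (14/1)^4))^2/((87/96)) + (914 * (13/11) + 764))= -25575/4992388365601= -0.00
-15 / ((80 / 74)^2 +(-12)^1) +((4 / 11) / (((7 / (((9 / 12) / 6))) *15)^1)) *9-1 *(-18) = 19.39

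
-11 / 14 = -0.79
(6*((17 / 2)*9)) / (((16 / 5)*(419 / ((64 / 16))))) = 2295 / 1676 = 1.37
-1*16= -16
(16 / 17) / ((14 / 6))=48 / 119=0.40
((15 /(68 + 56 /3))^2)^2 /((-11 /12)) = -19683 /20106944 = -0.00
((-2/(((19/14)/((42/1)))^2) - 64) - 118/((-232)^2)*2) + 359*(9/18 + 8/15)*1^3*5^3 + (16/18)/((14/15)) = 1509485298883/34003312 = 44392.30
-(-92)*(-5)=-460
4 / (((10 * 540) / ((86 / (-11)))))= -43 / 7425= -0.01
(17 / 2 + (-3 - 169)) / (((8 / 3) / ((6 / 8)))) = -45.98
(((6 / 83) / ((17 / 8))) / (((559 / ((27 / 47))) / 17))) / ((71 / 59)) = 76464 / 154826789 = 0.00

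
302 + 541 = 843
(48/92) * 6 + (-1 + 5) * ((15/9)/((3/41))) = 19508/207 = 94.24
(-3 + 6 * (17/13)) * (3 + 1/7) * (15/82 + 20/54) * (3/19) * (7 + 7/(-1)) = 0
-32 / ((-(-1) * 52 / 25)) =-200 / 13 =-15.38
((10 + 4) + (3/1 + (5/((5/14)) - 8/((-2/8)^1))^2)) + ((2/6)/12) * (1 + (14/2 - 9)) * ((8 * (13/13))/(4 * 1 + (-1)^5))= 57589/27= 2132.93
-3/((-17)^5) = 0.00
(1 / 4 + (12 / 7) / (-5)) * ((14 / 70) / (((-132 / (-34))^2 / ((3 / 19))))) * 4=-3757 / 4827900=-0.00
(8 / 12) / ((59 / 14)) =28 / 177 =0.16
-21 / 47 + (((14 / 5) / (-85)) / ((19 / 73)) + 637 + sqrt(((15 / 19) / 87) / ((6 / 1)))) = sqrt(16530) / 3306 + 241539816 / 379525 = 636.47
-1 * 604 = -604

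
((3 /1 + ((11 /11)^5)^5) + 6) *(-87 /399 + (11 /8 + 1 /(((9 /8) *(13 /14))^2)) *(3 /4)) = 145696795 /9710064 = 15.00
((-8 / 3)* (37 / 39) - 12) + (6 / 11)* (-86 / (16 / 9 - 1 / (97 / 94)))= -32953478 / 454311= -72.54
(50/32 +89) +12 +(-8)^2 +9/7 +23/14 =18983/112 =169.49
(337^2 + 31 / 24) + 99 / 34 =46337867 / 408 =113573.20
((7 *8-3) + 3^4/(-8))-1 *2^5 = 87/8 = 10.88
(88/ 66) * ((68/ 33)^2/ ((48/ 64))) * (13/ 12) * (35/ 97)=8415680/ 2852091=2.95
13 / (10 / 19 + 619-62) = 247 / 10593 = 0.02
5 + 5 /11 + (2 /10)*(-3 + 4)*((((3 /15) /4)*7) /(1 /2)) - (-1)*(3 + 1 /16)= 38091 /4400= 8.66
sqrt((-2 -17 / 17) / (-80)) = sqrt(15) / 20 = 0.19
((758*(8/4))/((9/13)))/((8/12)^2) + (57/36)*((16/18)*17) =133675/27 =4950.93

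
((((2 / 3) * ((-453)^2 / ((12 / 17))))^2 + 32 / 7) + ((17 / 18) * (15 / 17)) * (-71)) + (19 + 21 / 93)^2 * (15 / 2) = 3032133689061643 / 80724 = 37561737389.89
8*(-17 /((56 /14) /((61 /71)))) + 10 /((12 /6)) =-1719 /71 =-24.21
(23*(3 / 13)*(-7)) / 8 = -483 / 104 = -4.64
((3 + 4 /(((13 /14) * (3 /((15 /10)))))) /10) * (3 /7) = 201 /910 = 0.22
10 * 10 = 100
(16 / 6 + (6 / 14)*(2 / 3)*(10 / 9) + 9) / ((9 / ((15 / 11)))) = 1.82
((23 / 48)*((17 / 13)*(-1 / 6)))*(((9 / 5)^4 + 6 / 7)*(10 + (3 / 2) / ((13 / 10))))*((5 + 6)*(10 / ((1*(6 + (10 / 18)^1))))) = -221.94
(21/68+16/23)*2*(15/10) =4713/1564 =3.01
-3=-3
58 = 58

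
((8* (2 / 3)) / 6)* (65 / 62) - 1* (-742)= 207278 / 279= 742.93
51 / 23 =2.22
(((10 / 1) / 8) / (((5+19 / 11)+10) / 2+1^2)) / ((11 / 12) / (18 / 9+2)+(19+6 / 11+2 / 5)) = 0.01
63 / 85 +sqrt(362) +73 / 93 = 12064 / 7905 +sqrt(362) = 20.55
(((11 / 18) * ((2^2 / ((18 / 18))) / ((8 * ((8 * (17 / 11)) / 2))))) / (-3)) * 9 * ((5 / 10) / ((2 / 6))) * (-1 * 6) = 363 / 272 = 1.33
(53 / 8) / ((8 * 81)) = 53 / 5184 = 0.01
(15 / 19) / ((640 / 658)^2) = 324723 / 389120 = 0.83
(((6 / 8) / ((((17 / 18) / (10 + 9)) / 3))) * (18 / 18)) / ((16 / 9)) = 13851 / 544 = 25.46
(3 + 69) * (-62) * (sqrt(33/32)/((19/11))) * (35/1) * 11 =-2363130 * sqrt(66)/19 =-1010429.41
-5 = -5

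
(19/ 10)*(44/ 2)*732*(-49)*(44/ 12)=-27486844/ 5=-5497368.80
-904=-904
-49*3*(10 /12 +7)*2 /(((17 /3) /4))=-27636 /17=-1625.65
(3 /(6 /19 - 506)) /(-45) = 19 /144120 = 0.00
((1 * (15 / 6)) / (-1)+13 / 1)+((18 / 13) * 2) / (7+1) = 141 / 13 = 10.85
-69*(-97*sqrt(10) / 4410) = 2231*sqrt(10) / 1470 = 4.80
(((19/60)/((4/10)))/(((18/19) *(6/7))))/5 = 2527/12960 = 0.19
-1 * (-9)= 9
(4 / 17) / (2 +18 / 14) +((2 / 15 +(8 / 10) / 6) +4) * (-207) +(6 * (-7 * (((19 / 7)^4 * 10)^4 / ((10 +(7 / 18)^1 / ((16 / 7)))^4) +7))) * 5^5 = -727404486123999055488256966338178502034178 / 683116615231795203373002797765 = -1064832079771.88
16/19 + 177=3379/19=177.84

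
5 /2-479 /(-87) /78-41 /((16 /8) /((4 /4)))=-121669 /6786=-17.93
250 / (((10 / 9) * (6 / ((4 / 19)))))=150 / 19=7.89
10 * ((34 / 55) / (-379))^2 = 0.00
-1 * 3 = -3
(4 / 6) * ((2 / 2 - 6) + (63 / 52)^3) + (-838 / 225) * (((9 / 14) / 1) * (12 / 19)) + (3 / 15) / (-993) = -283204538517 / 77374824800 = -3.66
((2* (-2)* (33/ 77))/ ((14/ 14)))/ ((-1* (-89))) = -12/ 623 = -0.02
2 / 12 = 1 / 6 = 0.17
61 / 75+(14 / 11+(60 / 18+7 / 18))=28751 / 4950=5.81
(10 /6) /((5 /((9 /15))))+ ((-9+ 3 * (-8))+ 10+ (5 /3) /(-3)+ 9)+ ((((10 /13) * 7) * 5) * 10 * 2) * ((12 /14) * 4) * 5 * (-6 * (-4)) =221524.11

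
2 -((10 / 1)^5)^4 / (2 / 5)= -249999999999999999998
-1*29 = -29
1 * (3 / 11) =3 / 11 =0.27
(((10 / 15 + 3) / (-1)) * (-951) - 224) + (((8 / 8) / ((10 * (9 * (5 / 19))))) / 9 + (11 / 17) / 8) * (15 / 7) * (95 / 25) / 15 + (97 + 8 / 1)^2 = 137722479773 / 9639000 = 14288.05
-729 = -729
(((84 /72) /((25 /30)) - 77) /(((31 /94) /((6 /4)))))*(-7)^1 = 373086 /155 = 2407.01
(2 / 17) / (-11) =-2 / 187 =-0.01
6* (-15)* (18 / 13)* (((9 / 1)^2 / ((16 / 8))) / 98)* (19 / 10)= -124659 / 1274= -97.85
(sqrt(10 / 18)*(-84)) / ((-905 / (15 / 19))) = 84*sqrt(5) / 3439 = 0.05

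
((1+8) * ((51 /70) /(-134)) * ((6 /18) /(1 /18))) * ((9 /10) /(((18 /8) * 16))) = -1377 /187600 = -0.01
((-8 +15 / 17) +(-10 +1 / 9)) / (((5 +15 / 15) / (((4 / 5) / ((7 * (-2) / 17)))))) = 2602 / 945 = 2.75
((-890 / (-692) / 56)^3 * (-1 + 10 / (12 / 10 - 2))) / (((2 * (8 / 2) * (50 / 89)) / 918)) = -3887822963565 / 116389113430016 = -0.03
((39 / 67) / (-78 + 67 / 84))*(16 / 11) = -52416 / 4779445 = -0.01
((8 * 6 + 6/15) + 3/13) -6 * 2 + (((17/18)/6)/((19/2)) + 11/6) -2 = 1216448/33345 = 36.48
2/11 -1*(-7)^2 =-537/11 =-48.82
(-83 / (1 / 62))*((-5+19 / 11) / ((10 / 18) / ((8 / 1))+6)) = 13338432 / 4807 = 2774.79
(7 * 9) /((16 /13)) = 819 /16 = 51.19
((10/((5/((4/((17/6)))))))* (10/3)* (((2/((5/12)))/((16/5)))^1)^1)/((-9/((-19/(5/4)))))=1216/51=23.84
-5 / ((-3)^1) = 5 / 3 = 1.67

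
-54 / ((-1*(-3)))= -18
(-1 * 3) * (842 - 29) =-2439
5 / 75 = 1 / 15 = 0.07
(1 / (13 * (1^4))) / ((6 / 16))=8 / 39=0.21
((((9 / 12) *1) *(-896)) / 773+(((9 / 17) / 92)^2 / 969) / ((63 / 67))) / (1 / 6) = -11149735614777 / 2137585811144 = -5.22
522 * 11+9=5751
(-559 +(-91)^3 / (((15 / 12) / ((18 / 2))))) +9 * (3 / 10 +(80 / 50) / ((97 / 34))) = -5426262.45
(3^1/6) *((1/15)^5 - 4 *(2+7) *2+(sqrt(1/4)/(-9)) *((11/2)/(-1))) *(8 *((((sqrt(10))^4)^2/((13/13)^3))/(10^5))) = -217771871/7593750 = -28.68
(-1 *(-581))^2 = 337561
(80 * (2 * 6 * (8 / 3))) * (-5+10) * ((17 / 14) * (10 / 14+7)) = 5875200 / 49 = 119902.04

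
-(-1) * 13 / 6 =13 / 6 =2.17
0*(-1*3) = 0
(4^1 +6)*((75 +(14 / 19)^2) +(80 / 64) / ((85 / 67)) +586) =81318715 / 12274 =6625.28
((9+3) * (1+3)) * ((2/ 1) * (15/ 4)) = 360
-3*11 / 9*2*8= -176 / 3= -58.67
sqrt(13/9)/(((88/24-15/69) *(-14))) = -23 *sqrt(13)/3332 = -0.02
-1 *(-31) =31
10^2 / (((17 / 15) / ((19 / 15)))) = 1900 / 17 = 111.76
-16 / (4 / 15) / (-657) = 0.09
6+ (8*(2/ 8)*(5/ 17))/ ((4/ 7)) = 239/ 34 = 7.03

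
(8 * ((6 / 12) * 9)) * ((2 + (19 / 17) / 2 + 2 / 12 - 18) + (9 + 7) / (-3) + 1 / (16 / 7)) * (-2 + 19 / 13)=345639 / 884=390.99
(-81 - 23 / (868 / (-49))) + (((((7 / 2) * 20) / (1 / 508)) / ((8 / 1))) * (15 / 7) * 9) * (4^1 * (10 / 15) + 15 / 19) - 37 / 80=13956824667 / 47120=296197.47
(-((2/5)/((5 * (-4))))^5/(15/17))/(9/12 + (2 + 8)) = 17/50390625000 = 0.00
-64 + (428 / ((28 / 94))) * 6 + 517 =63519 / 7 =9074.14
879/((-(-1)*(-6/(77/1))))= -11280.50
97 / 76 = 1.28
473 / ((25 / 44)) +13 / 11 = 229257 / 275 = 833.66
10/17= 0.59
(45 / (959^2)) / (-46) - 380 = -16076023925 / 42305326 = -380.00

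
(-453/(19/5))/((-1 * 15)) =151/19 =7.95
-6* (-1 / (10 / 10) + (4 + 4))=-42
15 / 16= 0.94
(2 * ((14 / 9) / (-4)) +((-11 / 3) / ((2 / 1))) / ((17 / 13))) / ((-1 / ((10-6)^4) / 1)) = 85376 / 153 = 558.01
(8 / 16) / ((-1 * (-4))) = 1 / 8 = 0.12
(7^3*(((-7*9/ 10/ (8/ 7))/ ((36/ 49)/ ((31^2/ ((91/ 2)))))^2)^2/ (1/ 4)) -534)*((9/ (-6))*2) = -1686444225571439738263/ 19741363200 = -85426938782.60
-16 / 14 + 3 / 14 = -13 / 14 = -0.93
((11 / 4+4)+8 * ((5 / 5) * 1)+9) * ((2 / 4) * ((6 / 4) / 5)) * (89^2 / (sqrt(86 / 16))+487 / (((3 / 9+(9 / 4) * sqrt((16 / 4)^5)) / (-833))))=-9909963 / 496+451497 * sqrt(86) / 344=-7808.22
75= 75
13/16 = 0.81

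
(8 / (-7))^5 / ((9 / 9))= -32768 / 16807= -1.95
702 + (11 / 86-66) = 54707 / 86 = 636.13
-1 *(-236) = 236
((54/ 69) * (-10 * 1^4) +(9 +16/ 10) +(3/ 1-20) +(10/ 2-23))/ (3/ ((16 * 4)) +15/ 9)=-711552/ 37835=-18.81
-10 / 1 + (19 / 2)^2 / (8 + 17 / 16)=-6 / 145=-0.04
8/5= 1.60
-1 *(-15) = 15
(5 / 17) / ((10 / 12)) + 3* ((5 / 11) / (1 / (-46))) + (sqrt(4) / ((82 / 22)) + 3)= -451109 / 7667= -58.84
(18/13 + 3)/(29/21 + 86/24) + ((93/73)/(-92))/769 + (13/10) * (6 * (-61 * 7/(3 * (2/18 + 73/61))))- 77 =-15495387668556571/16751728773260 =-925.00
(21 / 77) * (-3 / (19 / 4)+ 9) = 477 / 209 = 2.28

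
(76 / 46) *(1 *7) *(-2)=-532 / 23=-23.13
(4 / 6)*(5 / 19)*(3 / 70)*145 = 145 / 133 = 1.09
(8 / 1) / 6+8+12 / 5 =176 / 15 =11.73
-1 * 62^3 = -238328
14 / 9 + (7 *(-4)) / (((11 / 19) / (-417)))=1996750 / 99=20169.19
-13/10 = -1.30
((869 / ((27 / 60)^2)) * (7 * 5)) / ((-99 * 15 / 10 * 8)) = -276500 / 2187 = -126.43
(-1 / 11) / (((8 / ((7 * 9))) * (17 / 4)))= -63 / 374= -0.17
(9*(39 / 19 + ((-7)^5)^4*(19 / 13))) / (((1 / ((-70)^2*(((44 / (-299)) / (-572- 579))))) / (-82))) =-4583245498134083124839510400 / 85004803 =-53917488616897131387.26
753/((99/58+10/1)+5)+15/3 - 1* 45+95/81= 163363/26163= 6.24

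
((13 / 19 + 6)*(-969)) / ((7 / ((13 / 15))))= -28067 / 35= -801.91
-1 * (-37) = 37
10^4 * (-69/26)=-26538.46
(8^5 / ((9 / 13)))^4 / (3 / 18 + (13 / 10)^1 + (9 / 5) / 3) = 2428469629413997410.03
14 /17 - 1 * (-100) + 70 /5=1952 /17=114.82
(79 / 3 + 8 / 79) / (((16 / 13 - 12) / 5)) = -11635 / 948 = -12.27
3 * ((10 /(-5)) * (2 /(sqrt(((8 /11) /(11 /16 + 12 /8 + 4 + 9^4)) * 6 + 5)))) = -60 * sqrt(605945109) /275233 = -5.37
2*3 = 6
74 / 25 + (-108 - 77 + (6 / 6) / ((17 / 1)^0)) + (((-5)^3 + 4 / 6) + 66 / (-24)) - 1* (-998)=689.88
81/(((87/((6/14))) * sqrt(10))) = 81 * sqrt(10)/2030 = 0.13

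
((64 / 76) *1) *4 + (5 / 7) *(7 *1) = 159 / 19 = 8.37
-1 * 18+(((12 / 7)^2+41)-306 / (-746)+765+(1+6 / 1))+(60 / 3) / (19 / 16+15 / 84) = 2273428352 / 2796381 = 812.99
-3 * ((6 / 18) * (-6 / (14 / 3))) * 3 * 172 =4644 / 7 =663.43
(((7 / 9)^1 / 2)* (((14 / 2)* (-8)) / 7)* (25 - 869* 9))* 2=436576 / 9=48508.44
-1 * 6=-6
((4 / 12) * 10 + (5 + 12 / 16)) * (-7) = -763 / 12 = -63.58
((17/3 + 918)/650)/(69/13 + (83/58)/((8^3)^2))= 21065629696/78682602525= 0.27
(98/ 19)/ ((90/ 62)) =3038/ 855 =3.55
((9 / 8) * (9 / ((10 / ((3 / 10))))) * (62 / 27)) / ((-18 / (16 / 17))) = -31 / 850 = -0.04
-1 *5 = -5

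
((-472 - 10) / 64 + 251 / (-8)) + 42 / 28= -1197 / 32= -37.41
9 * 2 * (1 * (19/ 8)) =171/ 4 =42.75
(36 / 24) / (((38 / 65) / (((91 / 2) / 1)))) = 17745 / 152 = 116.74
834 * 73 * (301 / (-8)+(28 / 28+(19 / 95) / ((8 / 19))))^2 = 15912393489 / 200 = 79561967.44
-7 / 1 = -7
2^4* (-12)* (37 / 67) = -106.03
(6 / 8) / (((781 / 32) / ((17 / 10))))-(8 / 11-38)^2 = -59673256 / 42955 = -1389.20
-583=-583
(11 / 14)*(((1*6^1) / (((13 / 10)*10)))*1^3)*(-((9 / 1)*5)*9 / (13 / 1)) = -13365 / 1183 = -11.30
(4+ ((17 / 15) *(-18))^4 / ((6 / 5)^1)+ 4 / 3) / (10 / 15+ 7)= 54123608 / 2875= 18825.60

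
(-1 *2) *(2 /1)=-4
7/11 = 0.64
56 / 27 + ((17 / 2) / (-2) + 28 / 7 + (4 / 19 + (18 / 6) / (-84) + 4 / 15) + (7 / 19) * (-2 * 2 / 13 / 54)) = 2.26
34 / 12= 17 / 6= 2.83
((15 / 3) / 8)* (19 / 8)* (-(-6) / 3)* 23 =2185 / 32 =68.28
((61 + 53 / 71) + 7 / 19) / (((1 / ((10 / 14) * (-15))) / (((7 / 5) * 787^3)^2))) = -418095437613986427358077 / 1349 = -309929901863592607381.82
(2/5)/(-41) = -2/205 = -0.01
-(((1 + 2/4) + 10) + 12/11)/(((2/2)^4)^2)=-277/22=-12.59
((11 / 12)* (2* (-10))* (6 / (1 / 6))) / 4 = -165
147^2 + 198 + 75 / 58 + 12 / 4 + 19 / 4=2530661 / 116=21816.04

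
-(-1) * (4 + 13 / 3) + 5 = 40 / 3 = 13.33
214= 214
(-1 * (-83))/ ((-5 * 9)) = -83/ 45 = -1.84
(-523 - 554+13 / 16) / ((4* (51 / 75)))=-430475 / 1088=-395.66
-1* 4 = -4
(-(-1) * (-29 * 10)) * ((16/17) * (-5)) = 23200/17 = 1364.71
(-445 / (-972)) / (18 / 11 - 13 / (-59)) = 57761 / 234252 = 0.25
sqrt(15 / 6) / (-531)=-sqrt(10) / 1062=-0.00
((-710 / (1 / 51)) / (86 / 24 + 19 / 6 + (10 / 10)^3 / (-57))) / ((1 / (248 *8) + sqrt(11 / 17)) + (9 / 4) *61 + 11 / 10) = -34741910223290880 / 893644456662401 + 162486285926400 *sqrt(187) / 9830089023286411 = -38.65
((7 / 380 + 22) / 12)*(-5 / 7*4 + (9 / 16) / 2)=-1609253 / 340480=-4.73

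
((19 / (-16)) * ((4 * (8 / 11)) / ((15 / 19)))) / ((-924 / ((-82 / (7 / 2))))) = -29602 / 266805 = -0.11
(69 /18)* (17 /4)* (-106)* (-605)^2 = -7585136075 /12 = -632094672.92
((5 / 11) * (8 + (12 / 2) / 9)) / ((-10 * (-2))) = 13 / 66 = 0.20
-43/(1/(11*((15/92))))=-7095/92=-77.12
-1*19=-19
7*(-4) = -28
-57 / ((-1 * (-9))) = -19 / 3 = -6.33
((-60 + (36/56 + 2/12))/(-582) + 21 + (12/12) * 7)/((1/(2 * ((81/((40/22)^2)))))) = 374026851/271600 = 1377.12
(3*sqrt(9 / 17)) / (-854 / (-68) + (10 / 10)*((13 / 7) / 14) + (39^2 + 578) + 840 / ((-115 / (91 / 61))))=618723*sqrt(17) / 2455196813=0.00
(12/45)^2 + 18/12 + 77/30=931/225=4.14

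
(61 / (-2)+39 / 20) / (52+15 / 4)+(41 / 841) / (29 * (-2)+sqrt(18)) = -27748922 / 54096455 - 123 * sqrt(2) / 2813986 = -0.51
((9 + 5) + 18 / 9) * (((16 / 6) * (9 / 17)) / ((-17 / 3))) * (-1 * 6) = 6912 / 289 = 23.92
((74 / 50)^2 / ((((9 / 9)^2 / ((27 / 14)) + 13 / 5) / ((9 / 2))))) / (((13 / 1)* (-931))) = -332667 / 1273840750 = -0.00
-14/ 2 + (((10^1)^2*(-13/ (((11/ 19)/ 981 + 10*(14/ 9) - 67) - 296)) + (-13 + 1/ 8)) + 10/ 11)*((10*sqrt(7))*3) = -35151995385*sqrt(7)/ 142472132 - 7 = -659.78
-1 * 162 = -162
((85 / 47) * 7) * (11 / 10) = 1309 / 94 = 13.93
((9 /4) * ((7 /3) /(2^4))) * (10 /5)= 21 /32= 0.66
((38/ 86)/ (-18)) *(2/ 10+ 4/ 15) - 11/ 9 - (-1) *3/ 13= -151369/ 150930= -1.00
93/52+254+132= 20165/52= 387.79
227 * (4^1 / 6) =454 / 3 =151.33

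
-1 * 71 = -71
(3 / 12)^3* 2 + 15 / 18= 0.86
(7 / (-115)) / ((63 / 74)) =-74 / 1035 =-0.07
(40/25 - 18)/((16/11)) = -451/40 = -11.28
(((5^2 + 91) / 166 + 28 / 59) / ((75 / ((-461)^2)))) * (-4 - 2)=-2442291332 / 122425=-19949.29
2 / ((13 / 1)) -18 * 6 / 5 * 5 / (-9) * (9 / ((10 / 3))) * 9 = 18964 / 65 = 291.75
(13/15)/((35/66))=286/175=1.63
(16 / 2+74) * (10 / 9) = 820 / 9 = 91.11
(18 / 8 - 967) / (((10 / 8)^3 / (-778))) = 384294.66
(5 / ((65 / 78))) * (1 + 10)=66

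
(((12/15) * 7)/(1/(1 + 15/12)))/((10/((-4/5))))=-126/125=-1.01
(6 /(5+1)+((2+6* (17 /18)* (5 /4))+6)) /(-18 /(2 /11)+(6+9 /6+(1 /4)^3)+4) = -3088 /16797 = -0.18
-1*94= -94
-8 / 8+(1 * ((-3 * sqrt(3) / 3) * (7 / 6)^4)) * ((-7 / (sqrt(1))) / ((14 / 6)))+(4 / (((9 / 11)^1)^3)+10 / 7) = 39455 / 5103+2401 * sqrt(3) / 432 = 17.36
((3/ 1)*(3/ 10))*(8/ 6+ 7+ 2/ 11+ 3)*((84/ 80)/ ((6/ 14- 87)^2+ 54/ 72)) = 39102/ 26933335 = 0.00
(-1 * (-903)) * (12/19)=10836/19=570.32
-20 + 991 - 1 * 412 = 559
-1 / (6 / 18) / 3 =-1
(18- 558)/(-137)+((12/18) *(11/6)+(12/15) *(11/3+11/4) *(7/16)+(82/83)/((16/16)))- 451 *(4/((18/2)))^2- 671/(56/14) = -18305984897/73684080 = -248.44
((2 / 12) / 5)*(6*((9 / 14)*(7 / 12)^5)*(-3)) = -2401 / 92160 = -0.03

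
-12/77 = -0.16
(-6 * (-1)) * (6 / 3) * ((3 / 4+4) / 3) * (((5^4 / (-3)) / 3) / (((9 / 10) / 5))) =-593750 / 81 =-7330.25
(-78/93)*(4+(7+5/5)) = -312/31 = -10.06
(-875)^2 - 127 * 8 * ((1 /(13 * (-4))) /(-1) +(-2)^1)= 9979287 /13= 767637.46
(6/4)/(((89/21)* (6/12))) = 63/89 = 0.71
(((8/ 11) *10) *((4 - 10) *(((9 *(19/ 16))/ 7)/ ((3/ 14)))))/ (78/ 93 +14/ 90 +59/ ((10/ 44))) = -4770900/ 3998819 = -1.19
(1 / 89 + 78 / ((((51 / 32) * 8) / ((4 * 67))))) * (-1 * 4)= -9922500 / 1513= -6558.16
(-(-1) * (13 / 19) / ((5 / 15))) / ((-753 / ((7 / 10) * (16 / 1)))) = -728 / 23845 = -0.03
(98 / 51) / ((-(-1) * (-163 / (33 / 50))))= -539 / 69275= -0.01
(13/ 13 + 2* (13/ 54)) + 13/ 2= 431/ 54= 7.98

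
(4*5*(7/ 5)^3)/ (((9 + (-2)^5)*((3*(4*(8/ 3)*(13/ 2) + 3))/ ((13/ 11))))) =-2548/ 196075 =-0.01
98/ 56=7/ 4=1.75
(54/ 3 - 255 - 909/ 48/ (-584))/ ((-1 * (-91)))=-170325/ 65408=-2.60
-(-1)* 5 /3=5 /3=1.67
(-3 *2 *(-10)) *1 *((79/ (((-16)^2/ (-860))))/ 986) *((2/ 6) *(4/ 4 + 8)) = -764325/ 15776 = -48.45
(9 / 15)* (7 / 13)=21 / 65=0.32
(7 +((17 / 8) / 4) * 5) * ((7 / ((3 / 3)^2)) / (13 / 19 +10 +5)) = 41097 / 9536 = 4.31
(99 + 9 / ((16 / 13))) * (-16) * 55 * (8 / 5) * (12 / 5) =-1796256 / 5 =-359251.20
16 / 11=1.45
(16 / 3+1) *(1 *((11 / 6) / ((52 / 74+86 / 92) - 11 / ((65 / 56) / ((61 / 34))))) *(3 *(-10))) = 1965341950 / 86692623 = 22.67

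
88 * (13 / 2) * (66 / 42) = 6292 / 7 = 898.86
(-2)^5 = -32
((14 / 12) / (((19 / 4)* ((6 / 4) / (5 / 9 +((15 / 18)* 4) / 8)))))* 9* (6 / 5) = 98 / 57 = 1.72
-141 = -141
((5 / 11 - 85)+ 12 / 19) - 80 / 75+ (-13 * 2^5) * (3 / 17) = -8441518 / 53295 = -158.39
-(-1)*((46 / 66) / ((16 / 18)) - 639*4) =-2555.22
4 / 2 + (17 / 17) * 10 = 12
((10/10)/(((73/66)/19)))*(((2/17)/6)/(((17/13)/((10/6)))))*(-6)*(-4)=217360/21097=10.30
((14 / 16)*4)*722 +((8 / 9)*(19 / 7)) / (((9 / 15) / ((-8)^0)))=478363 / 189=2531.02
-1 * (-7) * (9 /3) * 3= 63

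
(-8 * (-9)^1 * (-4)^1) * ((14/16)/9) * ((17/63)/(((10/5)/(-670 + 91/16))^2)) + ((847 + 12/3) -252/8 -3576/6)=-213341217/256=-833364.13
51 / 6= 8.50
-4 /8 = -1 /2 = -0.50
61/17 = 3.59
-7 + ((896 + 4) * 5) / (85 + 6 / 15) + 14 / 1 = 25489 / 427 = 59.69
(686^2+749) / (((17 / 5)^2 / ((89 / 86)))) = 1048742625 / 24854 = 42196.13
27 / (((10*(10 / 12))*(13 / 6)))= 486 / 325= 1.50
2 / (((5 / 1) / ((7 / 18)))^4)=2401 / 32805000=0.00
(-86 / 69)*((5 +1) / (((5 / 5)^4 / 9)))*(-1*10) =15480 / 23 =673.04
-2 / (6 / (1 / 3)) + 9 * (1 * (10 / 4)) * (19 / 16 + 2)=20623 / 288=71.61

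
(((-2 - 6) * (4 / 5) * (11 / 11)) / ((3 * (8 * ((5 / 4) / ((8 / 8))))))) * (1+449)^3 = -19440000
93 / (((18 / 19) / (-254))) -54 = -74965 / 3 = -24988.33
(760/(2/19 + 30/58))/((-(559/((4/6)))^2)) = -1675040/964628847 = -0.00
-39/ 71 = -0.55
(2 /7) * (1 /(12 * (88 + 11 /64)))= 32 /118503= 0.00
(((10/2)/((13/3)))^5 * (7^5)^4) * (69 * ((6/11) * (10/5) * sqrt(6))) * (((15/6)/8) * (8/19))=125425962094880664446906250 * sqrt(6)/77600237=3959132336543274793.54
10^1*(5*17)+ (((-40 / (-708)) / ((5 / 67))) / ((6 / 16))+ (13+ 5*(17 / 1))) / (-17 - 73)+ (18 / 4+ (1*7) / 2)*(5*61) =15717599 / 4779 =3288.89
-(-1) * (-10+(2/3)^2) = -9.56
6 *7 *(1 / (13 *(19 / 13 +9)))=21 / 68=0.31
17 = 17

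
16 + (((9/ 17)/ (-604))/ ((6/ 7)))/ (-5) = 1642901/ 102680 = 16.00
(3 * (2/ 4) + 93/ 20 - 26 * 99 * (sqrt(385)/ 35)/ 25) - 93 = -1737/ 20 - 2574 * sqrt(385)/ 875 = -144.57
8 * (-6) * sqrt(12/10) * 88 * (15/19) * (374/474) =-789888 * sqrt(30)/1501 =-2882.34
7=7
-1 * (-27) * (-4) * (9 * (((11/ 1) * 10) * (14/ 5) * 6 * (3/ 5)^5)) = -436490208/ 3125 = -139676.87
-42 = -42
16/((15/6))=32/5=6.40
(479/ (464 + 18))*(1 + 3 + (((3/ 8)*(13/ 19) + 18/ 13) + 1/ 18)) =48527969/ 8571888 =5.66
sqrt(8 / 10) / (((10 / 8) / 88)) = 704 * sqrt(5) / 25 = 62.97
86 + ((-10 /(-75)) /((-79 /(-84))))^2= 86.02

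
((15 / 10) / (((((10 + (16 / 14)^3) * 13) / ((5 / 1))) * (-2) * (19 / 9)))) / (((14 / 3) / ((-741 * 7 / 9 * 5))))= 8575 / 1168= 7.34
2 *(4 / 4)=2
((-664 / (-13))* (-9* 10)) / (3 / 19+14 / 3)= -681264 / 715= -952.82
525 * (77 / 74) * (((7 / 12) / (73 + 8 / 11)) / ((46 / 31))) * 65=189.33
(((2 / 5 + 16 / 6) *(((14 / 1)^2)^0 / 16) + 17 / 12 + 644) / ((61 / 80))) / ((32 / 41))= 3176393 / 2928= 1084.83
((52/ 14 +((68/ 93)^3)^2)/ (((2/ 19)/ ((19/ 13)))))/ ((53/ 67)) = 211803347679845927/ 3120433654774527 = 67.88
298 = 298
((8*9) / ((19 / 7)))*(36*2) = 36288 / 19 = 1909.89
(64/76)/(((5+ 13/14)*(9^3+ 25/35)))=0.00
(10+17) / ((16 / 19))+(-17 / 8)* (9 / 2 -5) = 265 / 8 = 33.12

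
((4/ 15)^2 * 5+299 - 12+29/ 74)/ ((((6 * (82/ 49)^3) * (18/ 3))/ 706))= 39794097415303/ 33048997920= 1204.09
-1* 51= -51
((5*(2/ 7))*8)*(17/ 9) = 1360/ 63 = 21.59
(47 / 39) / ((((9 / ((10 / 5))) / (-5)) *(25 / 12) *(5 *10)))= -188 / 14625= -0.01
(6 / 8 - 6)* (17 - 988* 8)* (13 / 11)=195741 / 4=48935.25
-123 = -123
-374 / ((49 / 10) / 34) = -127160 / 49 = -2595.10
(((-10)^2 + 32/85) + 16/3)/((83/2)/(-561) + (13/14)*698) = 0.16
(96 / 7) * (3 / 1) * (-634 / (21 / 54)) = -3286656 / 49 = -67074.61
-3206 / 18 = -1603 / 9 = -178.11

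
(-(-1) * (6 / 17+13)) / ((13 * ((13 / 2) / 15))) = 6810 / 2873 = 2.37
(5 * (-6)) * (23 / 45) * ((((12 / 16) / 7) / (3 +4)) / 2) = -23 / 196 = -0.12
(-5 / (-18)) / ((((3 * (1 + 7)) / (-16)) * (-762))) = 5 / 20574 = 0.00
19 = 19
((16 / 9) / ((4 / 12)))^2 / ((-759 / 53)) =-13568 / 6831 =-1.99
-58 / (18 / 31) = -899 / 9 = -99.89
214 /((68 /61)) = 6527 /34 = 191.97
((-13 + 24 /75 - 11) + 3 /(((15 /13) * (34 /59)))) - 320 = -288293 /850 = -339.17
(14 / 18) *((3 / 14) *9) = 3 / 2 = 1.50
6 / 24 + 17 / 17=5 / 4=1.25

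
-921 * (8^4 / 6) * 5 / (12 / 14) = -11002880 / 3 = -3667626.67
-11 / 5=-2.20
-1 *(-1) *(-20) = -20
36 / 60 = 3 / 5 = 0.60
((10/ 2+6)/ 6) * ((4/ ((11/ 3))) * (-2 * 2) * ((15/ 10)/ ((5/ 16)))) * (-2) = 384/ 5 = 76.80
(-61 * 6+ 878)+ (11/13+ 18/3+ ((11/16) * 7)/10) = 1080201/2080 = 519.33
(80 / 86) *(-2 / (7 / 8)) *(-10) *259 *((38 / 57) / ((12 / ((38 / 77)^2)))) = 170969600 / 2294523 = 74.51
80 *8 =640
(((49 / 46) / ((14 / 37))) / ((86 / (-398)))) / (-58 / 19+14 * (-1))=979279 / 1281744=0.76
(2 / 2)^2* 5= 5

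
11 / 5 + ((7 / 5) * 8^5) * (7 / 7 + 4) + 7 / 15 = 688136 / 3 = 229378.67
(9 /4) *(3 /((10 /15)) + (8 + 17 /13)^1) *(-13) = -3231 /8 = -403.88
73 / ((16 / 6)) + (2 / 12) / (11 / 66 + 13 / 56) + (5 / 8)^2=120851 / 4288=28.18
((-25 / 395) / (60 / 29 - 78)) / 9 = 145 / 1565622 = 0.00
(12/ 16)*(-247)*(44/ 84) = -2717/ 28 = -97.04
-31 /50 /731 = -0.00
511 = 511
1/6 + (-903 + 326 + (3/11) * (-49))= -38953/66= -590.20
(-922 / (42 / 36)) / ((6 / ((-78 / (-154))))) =-35958 / 539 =-66.71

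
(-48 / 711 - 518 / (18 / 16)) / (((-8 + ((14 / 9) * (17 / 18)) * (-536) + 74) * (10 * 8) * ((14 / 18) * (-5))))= -828792 / 403952675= -0.00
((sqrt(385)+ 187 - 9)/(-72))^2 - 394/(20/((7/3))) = -1031111/25920+ 89*sqrt(385)/1296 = -38.43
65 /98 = 0.66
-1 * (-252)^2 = -63504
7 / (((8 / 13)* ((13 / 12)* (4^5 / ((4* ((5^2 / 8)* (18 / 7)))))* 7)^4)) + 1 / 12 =15541975189410126707 / 186503694799532457984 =0.08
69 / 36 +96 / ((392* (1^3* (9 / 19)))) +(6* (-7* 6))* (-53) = 2618253 / 196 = 13358.43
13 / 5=2.60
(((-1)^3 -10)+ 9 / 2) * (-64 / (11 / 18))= 7488 / 11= 680.73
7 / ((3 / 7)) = 49 / 3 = 16.33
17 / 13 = 1.31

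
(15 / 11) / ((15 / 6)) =0.55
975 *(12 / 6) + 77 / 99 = 17557 / 9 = 1950.78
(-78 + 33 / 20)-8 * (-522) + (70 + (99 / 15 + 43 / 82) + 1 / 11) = 7535065 / 1804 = 4176.87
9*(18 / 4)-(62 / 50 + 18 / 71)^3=415719708473 / 11184718750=37.17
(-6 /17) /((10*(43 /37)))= -111 /3655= -0.03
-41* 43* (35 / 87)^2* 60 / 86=-199.07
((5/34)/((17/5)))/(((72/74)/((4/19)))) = 925/98838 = 0.01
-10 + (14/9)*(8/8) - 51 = -535/9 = -59.44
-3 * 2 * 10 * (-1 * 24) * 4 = 5760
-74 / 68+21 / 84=-57 / 68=-0.84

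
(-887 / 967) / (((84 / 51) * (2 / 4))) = -15079 / 13538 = -1.11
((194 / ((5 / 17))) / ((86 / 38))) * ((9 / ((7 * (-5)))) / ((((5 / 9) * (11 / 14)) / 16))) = -2747.06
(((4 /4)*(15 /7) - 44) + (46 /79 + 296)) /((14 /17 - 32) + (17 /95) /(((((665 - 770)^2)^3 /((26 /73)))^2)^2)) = -2976501037472442124677849227364675669993422134816646575927734375 /364301688654849898930513139403413993871547320485115040836312194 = -8.17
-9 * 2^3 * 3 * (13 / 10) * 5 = -1404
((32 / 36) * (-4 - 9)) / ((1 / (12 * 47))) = -19552 / 3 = -6517.33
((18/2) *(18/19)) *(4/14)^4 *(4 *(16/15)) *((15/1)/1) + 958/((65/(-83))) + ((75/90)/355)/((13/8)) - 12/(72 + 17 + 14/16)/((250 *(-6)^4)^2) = -40376805557266573906337/33105117967330500000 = -1219.65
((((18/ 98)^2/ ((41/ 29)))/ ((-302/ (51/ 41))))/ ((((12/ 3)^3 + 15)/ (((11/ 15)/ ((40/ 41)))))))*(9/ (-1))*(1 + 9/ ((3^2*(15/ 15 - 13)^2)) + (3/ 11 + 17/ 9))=28631961/ 1073648172800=0.00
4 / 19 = 0.21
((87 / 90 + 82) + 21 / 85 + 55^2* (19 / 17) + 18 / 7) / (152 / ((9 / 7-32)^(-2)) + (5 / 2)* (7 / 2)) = 173264042 / 7167161325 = 0.02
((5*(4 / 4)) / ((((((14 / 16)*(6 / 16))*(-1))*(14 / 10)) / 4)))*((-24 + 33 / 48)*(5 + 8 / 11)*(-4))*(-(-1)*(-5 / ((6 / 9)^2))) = 20142000 / 77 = 261584.42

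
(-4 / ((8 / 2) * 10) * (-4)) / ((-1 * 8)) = -1 / 20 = -0.05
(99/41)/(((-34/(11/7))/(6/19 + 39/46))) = -1107513/8528492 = -0.13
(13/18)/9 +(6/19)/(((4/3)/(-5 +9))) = 3163/3078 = 1.03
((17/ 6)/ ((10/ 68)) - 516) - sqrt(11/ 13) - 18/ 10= -499.45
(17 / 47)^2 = 289 / 2209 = 0.13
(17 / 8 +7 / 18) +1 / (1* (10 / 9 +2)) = 1429 / 504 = 2.84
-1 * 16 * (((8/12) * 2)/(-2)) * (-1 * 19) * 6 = -1216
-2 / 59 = -0.03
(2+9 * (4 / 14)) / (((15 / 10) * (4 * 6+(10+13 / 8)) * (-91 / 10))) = -1024 / 108927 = -0.01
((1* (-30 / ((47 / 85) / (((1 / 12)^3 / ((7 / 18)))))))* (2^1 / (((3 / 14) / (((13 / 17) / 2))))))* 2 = -325 / 564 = -0.58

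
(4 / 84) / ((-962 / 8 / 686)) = -392 / 1443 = -0.27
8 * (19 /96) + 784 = 9427 /12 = 785.58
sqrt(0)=0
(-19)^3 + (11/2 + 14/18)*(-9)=-13831/2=-6915.50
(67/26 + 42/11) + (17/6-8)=527/429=1.23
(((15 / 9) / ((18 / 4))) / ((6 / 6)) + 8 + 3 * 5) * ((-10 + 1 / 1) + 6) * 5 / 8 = -3155 / 72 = -43.82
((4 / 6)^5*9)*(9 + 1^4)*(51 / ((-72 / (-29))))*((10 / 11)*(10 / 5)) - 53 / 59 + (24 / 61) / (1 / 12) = 1431704869 / 3206709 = 446.47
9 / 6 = 3 / 2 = 1.50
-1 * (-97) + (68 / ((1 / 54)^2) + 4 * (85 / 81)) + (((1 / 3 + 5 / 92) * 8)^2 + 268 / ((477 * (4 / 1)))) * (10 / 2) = 450652090820 / 2270997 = 198437.99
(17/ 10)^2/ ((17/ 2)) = 17/ 50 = 0.34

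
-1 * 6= -6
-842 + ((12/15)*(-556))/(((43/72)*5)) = -1065278/1075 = -990.96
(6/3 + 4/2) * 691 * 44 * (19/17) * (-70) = -161749280/17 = -9514663.53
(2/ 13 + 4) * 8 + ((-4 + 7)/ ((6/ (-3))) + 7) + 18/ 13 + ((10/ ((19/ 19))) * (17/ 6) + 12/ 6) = 5495/ 78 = 70.45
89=89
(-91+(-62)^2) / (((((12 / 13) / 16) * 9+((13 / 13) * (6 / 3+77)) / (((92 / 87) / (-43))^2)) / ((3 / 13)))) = 10588464 / 1597000591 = 0.01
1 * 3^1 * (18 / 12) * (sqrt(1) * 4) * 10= 180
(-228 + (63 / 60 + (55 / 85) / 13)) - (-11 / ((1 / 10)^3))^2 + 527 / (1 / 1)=-534818673559 / 4420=-120999699.90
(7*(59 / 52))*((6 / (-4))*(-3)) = 3717 / 104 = 35.74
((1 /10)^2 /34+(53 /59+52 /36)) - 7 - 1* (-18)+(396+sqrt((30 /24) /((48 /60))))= 741284681 /1805400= 410.59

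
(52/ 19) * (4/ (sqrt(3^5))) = 208 * sqrt(3)/ 513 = 0.70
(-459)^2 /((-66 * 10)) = -70227 /220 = -319.21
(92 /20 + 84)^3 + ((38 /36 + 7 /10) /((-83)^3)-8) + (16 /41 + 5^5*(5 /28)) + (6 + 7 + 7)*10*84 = 526418367818531263 /738462910500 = 712856.88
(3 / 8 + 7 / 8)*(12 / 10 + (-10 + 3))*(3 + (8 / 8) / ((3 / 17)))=-377 / 6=-62.83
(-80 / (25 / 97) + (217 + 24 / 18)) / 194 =-1381 / 2910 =-0.47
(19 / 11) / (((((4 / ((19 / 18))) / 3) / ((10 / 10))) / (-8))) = -361 / 33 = -10.94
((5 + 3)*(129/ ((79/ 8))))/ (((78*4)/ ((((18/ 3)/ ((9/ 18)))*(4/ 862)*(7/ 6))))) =9632/ 442637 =0.02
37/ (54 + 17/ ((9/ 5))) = 333/ 571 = 0.58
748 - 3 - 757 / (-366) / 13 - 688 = 271963 / 4758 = 57.16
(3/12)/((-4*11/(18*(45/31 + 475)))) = -66465/1364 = -48.73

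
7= 7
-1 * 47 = -47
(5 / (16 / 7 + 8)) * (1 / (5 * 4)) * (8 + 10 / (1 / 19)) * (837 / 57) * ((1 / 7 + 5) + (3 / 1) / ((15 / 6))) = 340659 / 760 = 448.24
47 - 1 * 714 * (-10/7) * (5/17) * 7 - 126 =2021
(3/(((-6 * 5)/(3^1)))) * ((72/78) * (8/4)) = -36/65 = -0.55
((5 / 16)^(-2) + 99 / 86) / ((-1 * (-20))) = 0.57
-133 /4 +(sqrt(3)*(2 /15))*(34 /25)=-133 /4 +68*sqrt(3) /375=-32.94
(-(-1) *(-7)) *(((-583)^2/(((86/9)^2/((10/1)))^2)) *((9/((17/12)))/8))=-10536805419525/464956936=-22661.90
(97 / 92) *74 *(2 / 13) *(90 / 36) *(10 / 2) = 89725 / 598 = 150.04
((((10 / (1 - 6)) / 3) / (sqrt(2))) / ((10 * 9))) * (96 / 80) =-sqrt(2) / 225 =-0.01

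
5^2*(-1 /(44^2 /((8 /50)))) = -1 /484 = -0.00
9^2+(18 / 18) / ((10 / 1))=811 / 10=81.10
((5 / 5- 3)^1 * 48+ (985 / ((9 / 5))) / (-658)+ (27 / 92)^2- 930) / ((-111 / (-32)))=-296.00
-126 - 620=-746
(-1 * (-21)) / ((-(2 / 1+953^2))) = -7 / 302737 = -0.00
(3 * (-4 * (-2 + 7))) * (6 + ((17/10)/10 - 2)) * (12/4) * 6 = -22518/5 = -4503.60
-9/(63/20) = -20/7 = -2.86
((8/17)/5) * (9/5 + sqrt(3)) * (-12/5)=-864/2125 - 96 * sqrt(3)/425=-0.80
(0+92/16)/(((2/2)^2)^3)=23/4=5.75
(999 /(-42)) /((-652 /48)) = 1998 /1141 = 1.75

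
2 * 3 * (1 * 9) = 54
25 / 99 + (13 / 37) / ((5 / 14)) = 22643 / 18315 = 1.24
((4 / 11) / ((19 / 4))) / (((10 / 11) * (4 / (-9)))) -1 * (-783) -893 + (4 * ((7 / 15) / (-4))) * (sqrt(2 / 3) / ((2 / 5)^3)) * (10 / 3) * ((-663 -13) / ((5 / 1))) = -10468 / 95 + 29575 * sqrt(6) / 27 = 2572.91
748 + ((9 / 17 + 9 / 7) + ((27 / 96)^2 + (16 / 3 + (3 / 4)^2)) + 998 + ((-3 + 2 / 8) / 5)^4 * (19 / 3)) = 400838366329 / 228480000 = 1754.37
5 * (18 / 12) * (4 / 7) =30 / 7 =4.29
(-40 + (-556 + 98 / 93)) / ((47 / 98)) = -5422340 / 4371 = -1240.53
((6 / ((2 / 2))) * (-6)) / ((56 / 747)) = -6723 / 14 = -480.21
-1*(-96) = 96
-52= -52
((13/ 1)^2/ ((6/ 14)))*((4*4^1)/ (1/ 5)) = 94640/ 3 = 31546.67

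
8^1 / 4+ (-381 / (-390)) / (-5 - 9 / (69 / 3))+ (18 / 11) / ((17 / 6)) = 7223613 / 3014440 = 2.40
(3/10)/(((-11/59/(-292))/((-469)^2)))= 5684232162/55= 103349675.67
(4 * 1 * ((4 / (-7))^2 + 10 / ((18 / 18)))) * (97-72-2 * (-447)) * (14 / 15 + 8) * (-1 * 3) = -249247504 / 245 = -1017336.75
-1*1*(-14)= 14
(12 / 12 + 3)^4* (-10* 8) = -20480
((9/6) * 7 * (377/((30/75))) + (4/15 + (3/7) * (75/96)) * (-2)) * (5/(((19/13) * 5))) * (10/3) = 216107827/9576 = 22567.65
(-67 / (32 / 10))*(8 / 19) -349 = -13597 / 38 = -357.82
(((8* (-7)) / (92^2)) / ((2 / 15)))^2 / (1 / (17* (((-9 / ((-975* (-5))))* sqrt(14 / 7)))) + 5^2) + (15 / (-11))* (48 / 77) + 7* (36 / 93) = 1461915* sqrt(2) / 4374474512 + 106828538591505 / 57430288630792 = 1.86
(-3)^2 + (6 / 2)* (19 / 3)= 28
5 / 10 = 1 / 2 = 0.50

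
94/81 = 1.16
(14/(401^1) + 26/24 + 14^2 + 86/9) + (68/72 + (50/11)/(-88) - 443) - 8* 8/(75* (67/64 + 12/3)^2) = -29799205090483/126553685225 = -235.47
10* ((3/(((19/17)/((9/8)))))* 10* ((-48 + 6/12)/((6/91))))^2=605781028125/128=4732664282.23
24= 24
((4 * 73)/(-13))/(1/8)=-2336/13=-179.69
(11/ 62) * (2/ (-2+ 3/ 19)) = -209/ 1085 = -0.19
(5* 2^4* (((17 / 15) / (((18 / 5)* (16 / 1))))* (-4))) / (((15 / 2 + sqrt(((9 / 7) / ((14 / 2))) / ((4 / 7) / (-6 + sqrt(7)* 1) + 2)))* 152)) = -0.01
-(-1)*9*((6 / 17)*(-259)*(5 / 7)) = -9990 / 17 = -587.65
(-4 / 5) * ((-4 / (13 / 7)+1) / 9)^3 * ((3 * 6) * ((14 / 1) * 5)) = 14000 / 6591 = 2.12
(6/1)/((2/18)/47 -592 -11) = -1269/127534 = -0.01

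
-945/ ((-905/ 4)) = 4.18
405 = 405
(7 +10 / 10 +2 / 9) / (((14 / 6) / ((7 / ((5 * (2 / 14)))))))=518 / 15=34.53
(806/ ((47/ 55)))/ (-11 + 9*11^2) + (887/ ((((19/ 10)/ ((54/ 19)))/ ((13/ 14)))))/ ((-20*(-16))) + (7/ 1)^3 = 9250966961/ 26604256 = 347.73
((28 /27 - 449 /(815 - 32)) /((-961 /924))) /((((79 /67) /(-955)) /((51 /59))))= 40538080660 /129897409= 312.08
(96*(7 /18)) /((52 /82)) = 2296 /39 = 58.87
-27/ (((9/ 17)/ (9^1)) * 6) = -153/ 2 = -76.50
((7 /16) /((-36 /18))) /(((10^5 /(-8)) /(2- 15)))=-91 /400000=-0.00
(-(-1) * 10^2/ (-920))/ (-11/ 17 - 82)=17/ 12926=0.00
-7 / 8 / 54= -7 / 432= -0.02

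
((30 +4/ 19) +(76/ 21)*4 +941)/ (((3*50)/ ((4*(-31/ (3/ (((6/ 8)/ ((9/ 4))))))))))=-24383918/ 269325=-90.54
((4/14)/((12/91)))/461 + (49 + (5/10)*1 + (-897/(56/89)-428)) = -139722743/77448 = -1804.08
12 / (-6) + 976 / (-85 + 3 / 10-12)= -11694 / 967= -12.09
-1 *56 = -56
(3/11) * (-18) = -54/11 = -4.91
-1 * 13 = -13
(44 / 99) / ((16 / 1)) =1 / 36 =0.03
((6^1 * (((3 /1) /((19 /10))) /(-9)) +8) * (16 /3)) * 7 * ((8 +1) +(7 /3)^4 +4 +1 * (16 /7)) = 17933696 /1539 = 11652.82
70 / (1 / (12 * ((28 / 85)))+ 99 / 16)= 5880 / 541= 10.87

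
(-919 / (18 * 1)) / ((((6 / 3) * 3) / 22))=-10109 / 54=-187.20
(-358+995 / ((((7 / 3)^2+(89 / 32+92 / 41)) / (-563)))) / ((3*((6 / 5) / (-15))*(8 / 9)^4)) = 359498.01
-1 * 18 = -18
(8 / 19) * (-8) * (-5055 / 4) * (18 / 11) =1455840 / 209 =6965.74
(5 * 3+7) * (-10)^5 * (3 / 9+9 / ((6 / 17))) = -170500000 / 3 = -56833333.33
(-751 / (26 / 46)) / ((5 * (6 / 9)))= -51819 / 130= -398.61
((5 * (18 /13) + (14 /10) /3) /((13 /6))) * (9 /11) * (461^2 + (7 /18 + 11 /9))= 501128317 /845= 593051.26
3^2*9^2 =729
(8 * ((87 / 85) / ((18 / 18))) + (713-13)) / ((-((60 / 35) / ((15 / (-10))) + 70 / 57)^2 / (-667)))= 1598009171283 / 24565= 65052276.46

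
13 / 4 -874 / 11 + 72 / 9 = -68.20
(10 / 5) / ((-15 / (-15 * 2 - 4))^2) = 2312 / 225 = 10.28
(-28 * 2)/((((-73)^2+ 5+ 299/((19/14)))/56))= -2128/3769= -0.56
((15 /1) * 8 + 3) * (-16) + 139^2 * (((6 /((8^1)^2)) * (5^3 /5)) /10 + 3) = 3873495 /64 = 60523.36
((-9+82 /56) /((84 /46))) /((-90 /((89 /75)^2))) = 38440613 /595350000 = 0.06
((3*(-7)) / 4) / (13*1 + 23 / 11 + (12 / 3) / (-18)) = -0.35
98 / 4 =49 / 2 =24.50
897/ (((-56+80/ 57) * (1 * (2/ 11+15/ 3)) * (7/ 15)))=-6.79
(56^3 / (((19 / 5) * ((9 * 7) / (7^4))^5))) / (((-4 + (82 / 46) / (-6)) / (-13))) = 2492905808769148165120 / 221768361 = 11241034553026.92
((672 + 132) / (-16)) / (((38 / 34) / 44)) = -37587 / 19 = -1978.26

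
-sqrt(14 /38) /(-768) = sqrt(133) /14592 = 0.00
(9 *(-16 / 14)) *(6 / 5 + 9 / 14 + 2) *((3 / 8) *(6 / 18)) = -2421 / 490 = -4.94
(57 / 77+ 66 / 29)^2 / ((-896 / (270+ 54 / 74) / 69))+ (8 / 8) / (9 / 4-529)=-192591327780209 / 1015447782272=-189.66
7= 7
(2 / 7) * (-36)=-72 / 7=-10.29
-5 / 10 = -0.50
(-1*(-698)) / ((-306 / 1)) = -349 / 153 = -2.28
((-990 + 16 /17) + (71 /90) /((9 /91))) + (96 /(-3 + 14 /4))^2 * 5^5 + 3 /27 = 1586290492027 /13770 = 115199019.03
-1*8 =-8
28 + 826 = 854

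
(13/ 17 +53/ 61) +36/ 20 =17803/ 5185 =3.43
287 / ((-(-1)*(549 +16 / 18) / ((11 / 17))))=4059 / 12019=0.34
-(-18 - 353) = 371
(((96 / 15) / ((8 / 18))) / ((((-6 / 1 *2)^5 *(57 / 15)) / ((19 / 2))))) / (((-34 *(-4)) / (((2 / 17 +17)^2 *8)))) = -9409 / 3773184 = -0.00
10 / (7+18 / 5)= 50 / 53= 0.94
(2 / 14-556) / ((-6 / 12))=7782 / 7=1111.71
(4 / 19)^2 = 16 / 361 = 0.04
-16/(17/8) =-128/17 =-7.53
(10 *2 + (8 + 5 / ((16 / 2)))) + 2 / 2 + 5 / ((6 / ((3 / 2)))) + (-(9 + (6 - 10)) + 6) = 31.88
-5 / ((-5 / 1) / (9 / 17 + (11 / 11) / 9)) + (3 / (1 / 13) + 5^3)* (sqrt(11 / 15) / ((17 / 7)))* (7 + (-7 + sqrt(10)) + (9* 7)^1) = 98 / 153 + 1148* sqrt(165)* (sqrt(10) + 63) / 255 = 3826.72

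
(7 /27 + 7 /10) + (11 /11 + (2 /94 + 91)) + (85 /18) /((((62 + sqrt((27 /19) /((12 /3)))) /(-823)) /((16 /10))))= -6.36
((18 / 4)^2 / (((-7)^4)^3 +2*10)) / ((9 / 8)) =6 / 4613762407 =0.00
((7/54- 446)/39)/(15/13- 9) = 24077/16524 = 1.46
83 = 83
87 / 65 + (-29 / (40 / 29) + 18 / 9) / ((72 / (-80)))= 22.48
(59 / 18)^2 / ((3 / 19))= 66139 / 972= 68.04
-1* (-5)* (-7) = -35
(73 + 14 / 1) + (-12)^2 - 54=177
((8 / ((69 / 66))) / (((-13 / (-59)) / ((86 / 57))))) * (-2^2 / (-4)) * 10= 8930240 / 17043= 523.98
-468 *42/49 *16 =-44928/7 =-6418.29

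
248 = 248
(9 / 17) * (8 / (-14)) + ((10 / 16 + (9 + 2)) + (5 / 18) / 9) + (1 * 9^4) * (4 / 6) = 4385.35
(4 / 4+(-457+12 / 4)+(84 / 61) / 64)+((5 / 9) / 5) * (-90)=-451867 / 976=-462.98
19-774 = -755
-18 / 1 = -18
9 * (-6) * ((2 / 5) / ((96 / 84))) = -189 / 10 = -18.90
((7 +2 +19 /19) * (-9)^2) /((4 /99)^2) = 3969405 /8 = 496175.62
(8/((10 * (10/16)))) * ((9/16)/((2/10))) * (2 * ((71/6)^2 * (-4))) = -20164/5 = -4032.80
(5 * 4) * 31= 620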